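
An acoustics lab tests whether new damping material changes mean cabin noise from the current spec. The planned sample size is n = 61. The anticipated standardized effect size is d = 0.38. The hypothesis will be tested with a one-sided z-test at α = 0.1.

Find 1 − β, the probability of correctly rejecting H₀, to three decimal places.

Power ≈ 0.954

Noncentrality parameter: δ = d·√n = 0.38 × √61 = 2.9679
Critical value for a one-sided test at α = 0.1: z_α = 1.282.
Power = Φ(δ − 1.282) = Φ(1.686) = 0.9541.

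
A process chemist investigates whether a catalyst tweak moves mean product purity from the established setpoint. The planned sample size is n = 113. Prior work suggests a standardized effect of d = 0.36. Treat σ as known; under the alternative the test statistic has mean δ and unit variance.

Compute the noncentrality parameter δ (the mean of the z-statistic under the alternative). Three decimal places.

δ = d·√n = 0.36 × √113 = 3.8269

δ ≈ 3.827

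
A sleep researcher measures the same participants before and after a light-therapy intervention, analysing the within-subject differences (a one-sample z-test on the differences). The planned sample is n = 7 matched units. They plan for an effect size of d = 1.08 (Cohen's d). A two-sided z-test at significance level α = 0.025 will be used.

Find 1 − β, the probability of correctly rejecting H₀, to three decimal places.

Noncentrality parameter: δ = d·√n = 1.08 × √7 = 2.8574
Critical value for a two-sided test at α = 0.025: z_{α/2} = 2.241.
Power = Φ(δ − 2.241) + Φ(−δ − 2.241) = Φ(0.616) + Φ(-5.099) = 0.7311 + 0.0000 = 0.7311.

Power ≈ 0.731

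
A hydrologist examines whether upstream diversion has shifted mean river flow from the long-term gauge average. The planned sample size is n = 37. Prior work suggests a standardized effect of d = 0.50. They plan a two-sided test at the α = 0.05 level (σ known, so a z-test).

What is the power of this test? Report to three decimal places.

Noncentrality parameter: λ = d·√n = 0.50 × √37 = 3.0414
Critical value for a two-sided test at α = 0.05: z_{α/2} = 1.960.
Power = Φ(λ − 1.960) + Φ(−λ − 1.960) = Φ(1.081) + Φ(-5.001) = 0.8602 + 0.0000 = 0.8602.

Power ≈ 0.860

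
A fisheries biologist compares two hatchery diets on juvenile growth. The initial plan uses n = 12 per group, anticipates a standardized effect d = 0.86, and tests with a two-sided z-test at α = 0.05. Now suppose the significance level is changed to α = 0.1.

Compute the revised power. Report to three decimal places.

δ = d·√(n/2) = 0.86 × √(12/2) = 2.1066 (unchanged). New critical value: z_{0.05} = 1.645.
Revised power = Φ(δ − 1.645) + Φ(−δ − 1.645) = Φ(0.462) + Φ(-3.751) = 0.6779 + 0.0001 = 0.6779.

Power ≈ 0.678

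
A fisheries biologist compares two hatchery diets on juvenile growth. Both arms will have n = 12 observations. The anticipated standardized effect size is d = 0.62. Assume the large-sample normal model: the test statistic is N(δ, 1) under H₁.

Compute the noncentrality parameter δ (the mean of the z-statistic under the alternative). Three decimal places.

The noncentrality parameter scales effect size by the design's sample-size factor: δ = d·√(n/2) = 0.62 × √(12/2) = 1.5187

δ ≈ 1.519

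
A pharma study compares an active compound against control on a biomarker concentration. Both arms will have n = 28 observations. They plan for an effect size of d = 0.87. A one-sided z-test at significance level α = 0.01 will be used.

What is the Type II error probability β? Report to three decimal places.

β ≈ 0.176

Noncentrality parameter: δ = d·√(n/2) = 0.87 × √(28/2) = 3.2552
Critical value for a one-sided test at α = 0.01: z_α = 2.326.
Power = P(Z > 2.326 − δ) = Φ(0.929) = 0.8235.
Type II error: β = 1 − power = 1 − 0.8235 = 0.1765.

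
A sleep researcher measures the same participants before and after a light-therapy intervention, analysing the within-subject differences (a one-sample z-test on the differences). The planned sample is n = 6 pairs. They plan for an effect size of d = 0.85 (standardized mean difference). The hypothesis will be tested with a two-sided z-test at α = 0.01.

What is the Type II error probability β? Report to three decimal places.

β ≈ 0.689

Noncentrality parameter: δ = d·√n = 0.85 × √6 = 2.0821
Critical value for a two-sided test at α = 0.01: z_{α/2} = 2.576.
Power = Φ(δ − 2.576) + Φ(−δ − 2.576) = Φ(-0.494) + Φ(-4.658) = 0.3107 + 0.0000 = 0.3107.
Type II error: β = 1 − power = 1 − 0.3107 = 0.6893.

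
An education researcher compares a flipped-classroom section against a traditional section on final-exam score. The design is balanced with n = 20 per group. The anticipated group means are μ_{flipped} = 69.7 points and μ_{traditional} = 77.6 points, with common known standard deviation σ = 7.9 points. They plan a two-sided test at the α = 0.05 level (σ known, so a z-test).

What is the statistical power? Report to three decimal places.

Standardized effect: d = |μ_{flipped} − μ_{traditional}| / σ = |69.7 − 77.6| / 7.9 = 1.0000
Noncentrality parameter: δ = d·√(n/2) = 1.0000 × √(20/2) = 3.1623
Critical value for a two-sided test at α = 0.05: z_{α/2} = 1.960.
Power = Φ(δ − 1.960) + Φ(−δ − 1.960) = Φ(1.202) + Φ(-5.122) = 0.8854 + 0.0000 = 0.8854.

Power ≈ 0.885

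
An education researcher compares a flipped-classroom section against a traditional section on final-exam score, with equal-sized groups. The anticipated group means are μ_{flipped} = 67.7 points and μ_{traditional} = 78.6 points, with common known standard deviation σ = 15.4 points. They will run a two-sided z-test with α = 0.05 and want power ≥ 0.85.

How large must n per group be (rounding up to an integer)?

n = 36 per group

Standardized effect: d = |μ_{flipped} − μ_{traditional}| / σ = |67.7 − 78.6| / 15.4 = 0.7078
Set Φ(δ − 1.960) = 0.85; then δ − 1.960 = Φ⁻¹(0.85) = 1.036, giving δ = 2.996.
(The Φ(−δ − z_{α/2}) term is vanishingly small for δ > 0 and is dropped in the standard sample-size formula.)
δ = d·√(n/2) ⇒ n = 2(δ/d)² = 2 × (2.996 / 0.7078)² = 35.84.
Round up to the next whole unit.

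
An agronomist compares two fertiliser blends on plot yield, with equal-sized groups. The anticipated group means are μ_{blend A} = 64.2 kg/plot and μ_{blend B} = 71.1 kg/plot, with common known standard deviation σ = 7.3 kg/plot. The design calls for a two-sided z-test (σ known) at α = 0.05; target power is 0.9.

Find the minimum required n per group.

Standardized effect: d = |μ_{blend A} − μ_{blend B}| / σ = |64.2 − 71.1| / 7.3 = 0.9452
For power 0.9 need Φ(δ − z_{0.025}) = 0.9, so δ = z_{0.025} + z_{0.10} = 1.960 + 1.282 = 3.242.
(The Φ(−δ − z_{α/2}) term is vanishingly small for δ > 0 and is dropped in the standard sample-size formula.)
δ = d·√(n/2) ⇒ n = 2(δ/d)² = 2 × (3.242 / 0.9452)² = 23.52.
Round up to the next whole unit.

n = 24 per group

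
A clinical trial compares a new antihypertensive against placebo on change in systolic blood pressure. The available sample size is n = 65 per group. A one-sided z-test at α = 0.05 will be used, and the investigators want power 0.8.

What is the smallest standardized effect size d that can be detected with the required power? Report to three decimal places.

Need Φ(δ − 1.645) = 0.8, so δ = 1.645 + 0.842 = 2.486.
δ = d·√(n/2) ⇒ d = δ/√(n/2) = 2.486/√(65/2) = 0.4362.

d ≈ 0.436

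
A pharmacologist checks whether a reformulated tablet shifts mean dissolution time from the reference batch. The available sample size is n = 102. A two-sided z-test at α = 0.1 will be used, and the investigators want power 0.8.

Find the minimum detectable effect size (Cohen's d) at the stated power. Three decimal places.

Need Φ(δ − 1.645) = 0.8, so δ = 1.645 + 0.842 = 2.486.
(The second rejection-region term Φ(−δ − z_{α/2}) is negligible and dropped.)
δ = d·√n ⇒ d = δ/√n = 2.486/√102 = 0.2462.

d ≈ 0.246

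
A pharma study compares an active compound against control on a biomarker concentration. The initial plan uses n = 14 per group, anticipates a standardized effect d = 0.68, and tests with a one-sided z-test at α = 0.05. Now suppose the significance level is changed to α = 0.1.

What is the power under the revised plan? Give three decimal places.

Power ≈ 0.698

δ = d·√(n/2) = 0.68 × √(14/2) = 1.7991 (unchanged). New critical value: z_{0.1} = 1.282.
Revised power = Φ(δ − 1.282) = Φ(0.518) = 0.6976.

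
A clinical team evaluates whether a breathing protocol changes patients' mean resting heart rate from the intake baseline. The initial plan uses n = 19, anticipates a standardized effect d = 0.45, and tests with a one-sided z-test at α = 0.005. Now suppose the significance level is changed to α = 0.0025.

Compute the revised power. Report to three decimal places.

δ = d·√n = 0.45 × √19 = 1.9615 (unchanged). New critical value: z_{0.0025} = 2.807.
Revised power = Φ(δ − 2.807) = Φ(-0.846) = 0.1989.

Power ≈ 0.199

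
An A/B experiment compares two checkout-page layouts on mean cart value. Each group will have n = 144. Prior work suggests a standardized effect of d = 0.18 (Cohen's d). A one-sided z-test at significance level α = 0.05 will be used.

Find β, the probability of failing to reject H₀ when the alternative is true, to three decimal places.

β ≈ 0.547

Noncentrality parameter: δ = d·√(n/2) = 0.18 × √(144/2) = 1.5274
Critical value for a one-sided test at α = 0.05: z_α = 1.645.
Power = P(Z > 1.645 − δ) = Φ(-0.118) = 0.4532.
Type II error: β = 1 − power = 1 − 0.4532 = 0.5468.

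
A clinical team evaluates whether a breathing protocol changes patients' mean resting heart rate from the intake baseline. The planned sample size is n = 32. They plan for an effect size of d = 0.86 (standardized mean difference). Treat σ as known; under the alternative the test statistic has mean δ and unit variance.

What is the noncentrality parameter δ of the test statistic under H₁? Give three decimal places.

δ = d·√n = 0.86 × √32 = 4.8649

δ ≈ 4.865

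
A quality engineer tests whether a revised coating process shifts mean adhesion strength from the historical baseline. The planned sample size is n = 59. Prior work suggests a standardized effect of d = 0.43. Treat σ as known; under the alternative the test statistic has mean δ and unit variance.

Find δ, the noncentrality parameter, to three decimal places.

The noncentrality parameter scales effect size by the design's sample-size factor: δ = d·√n = 0.43 × √59 = 3.3029

δ ≈ 3.303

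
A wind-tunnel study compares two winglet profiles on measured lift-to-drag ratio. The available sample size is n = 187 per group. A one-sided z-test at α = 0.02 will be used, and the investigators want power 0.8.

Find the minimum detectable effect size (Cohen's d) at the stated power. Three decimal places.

Required noncentrality: δ = z_{0.02} + z_{0.20} = 2.054 + 0.842 = 2.895.
δ = d·√(n/2) ⇒ d = δ/√(n/2) = 2.895/√(187/2) = 0.2994.

d ≈ 0.299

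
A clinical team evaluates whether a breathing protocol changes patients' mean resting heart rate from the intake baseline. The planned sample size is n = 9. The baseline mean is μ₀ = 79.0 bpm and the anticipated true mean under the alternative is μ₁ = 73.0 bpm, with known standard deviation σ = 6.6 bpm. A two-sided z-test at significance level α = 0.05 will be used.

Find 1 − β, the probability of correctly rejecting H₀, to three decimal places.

Power ≈ 0.779

Standardized effect: d = |μ₁ − μ₀| / σ = |73.0 − 79.0| / 6.6 = 0.9091
Noncentrality parameter: δ = d·√n = 0.9091 × √9 = 2.7273
Two-sided α = 0.05 → critical value z_{0.025} = 1.960.
Power = Φ(δ − 1.960) + Φ(−δ − 1.960) = Φ(0.767) + Φ(-4.687) = 0.7786 + 0.0000 = 0.7786.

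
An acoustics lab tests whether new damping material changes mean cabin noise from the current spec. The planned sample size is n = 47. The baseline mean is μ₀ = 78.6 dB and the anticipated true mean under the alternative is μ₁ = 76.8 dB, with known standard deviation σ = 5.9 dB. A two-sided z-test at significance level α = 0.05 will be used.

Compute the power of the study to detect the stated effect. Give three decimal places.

Standardized effect: d = |μ₁ − μ₀| / σ = |76.8 − 78.6| / 5.9 = 0.3051
Noncentrality parameter: δ = d·√n = 0.3051 × √47 = 2.0916
Two-sided α = 0.05 → critical value z_{0.025} = 1.960.
Power = Φ(δ − 1.960) + Φ(−δ − 1.960) = Φ(0.132) + Φ(-4.052) = 0.5523 + 0.0000 = 0.5524.

Power ≈ 0.552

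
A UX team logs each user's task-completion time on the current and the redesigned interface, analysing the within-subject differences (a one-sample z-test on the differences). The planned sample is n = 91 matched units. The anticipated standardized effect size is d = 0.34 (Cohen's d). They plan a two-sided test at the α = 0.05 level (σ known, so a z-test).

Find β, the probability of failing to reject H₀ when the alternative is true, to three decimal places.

Noncentrality parameter: δ = d·√n = 0.34 × √91 = 3.2434
Critical value for a two-sided test at α = 0.05: z_{α/2} = 1.960.
Power = Φ(δ − 1.960) + Φ(−δ − 1.960) = Φ(1.283) + Φ(-5.203) = 0.9003 + 0.0000 = 0.9003.
Type II error: β = 1 − power = 1 − 0.9003 = 0.0997.

β ≈ 0.100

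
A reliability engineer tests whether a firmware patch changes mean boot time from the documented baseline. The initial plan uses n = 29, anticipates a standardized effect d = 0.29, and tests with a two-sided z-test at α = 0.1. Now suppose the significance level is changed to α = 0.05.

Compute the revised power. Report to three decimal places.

Power ≈ 0.345

δ = d·√n = 0.29 × √29 = 1.5617 (unchanged). New critical value: z_{0.025} = 1.960.
Revised power = Φ(δ − 1.960) + Φ(−δ − 1.960) = Φ(-0.398) + Φ(-3.522) = 0.3452 + 0.0002 = 0.3454.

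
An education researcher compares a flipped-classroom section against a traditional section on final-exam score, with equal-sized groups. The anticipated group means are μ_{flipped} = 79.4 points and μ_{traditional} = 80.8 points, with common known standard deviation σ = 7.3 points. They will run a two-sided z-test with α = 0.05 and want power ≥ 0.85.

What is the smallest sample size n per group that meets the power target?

Standardized effect: d = |μ_{flipped} − μ_{traditional}| / σ = |79.4 − 80.8| / 7.3 = 0.1918
Set Φ(δ − 1.960) = 0.85; then δ − 1.960 = Φ⁻¹(0.85) = 1.036, giving δ = 2.996.
(Ignoring the negligible lower-tail rejection probability gives the usual closed-form inversion.)
δ = d·√(n/2) ⇒ n = 2(δ/d)² = 2 × (2.996 / 0.1918)² = 488.22.
Rounding up, n = 489 per group.

n = 489 per group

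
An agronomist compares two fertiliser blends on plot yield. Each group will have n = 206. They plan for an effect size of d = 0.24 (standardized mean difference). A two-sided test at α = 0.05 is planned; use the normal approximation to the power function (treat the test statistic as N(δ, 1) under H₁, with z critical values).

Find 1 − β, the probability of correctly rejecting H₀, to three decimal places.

Noncentrality parameter: δ = d·√(n/2) = 0.24 × √(206/2) = 2.4357
Critical value for a two-sided test at α = 0.05: z_{α/2} = 1.960.
Power = Φ(δ − 1.960) + Φ(−δ − 1.960) = Φ(0.476) + Φ(-4.396) = 0.6829 + 0.0000 = 0.6829.

Power ≈ 0.683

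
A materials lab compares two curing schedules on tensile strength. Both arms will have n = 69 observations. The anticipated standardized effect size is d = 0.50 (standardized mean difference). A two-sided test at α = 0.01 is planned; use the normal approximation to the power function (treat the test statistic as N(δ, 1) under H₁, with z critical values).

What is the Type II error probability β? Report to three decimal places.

Noncentrality parameter: λ = d·√(n/2) = 0.50 × √(69/2) = 2.9368
Two-sided α = 0.01 → critical value z_{0.005} = 2.576.
Power = Φ(λ − 2.576) + Φ(−λ − 2.576) = Φ(0.361) + Φ(-5.513) = 0.6410 + 0.0000 = 0.6410.
Type II error: β = 1 − power = 1 − 0.6410 = 0.3590.

β ≈ 0.359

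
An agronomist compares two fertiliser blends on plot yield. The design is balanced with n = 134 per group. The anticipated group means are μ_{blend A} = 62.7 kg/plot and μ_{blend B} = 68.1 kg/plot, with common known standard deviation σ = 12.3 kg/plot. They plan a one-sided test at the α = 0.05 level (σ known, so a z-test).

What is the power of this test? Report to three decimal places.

Power ≈ 0.974

Standardized effect: d = |μ_{blend A} − μ_{blend B}| / σ = |62.7 − 68.1| / 12.3 = 0.4390
Noncentrality parameter: δ = d·√(n/2) = 0.4390 × √(134/2) = 3.5936
Critical value for a one-sided test at α = 0.05: z_α = 1.645.
Power = P(Z > 1.645 − δ) = Φ(1.949) = 0.9743.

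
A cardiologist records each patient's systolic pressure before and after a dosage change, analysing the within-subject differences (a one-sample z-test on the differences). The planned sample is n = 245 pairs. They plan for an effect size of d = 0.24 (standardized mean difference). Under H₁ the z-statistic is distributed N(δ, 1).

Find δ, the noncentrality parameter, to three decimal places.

δ ≈ 3.757

δ = d·√n = 0.24 × √245 = 3.7566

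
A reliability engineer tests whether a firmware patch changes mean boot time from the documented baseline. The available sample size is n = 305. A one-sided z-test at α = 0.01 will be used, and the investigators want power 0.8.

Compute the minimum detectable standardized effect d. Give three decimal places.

Need Φ(δ − 2.326) = 0.8, so δ = 2.326 + 0.842 = 3.168.
δ = d·√n ⇒ d = δ/√n = 3.168/√305 = 0.1814.

d ≈ 0.181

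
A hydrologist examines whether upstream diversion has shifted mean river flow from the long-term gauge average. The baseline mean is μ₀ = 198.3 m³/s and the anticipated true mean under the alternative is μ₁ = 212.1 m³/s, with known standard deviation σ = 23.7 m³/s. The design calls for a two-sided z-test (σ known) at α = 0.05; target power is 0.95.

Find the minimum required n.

n = 39

Standardized effect: d = |μ₁ − μ₀| / σ = |212.1 − 198.3| / 23.7 = 0.5823
Set Φ(δ − 1.960) = 0.95; then δ − 1.960 = Φ⁻¹(0.95) = 1.645, giving δ = 3.605.
(For δ > 0 the lower-tail rejection region contributes negligibly to power, so the one-term inversion is standard.)
δ = d·√n ⇒ n = (δ/d)² = (3.605 / 0.5823)² = 38.33.
Rounding up, n = 39.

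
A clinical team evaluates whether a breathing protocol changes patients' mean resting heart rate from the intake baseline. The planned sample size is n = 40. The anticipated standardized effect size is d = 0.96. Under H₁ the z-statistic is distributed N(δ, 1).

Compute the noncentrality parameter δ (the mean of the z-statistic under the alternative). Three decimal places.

δ = d·√n = 0.96 × √40 = 6.0716

δ ≈ 6.072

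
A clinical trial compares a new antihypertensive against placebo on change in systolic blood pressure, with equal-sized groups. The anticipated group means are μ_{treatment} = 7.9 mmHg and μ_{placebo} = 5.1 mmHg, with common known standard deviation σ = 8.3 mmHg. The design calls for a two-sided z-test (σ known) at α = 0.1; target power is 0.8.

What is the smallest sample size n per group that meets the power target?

n = 109 per group

Standardized effect: d = |μ_{treatment} − μ_{placebo}| / σ = |7.9 − 5.1| / 8.3 = 0.3373
Set Φ(δ − 1.645) = 0.8; then δ − 1.645 = Φ⁻¹(0.8) = 0.842, giving δ = 2.486.
(For δ > 0 the lower-tail rejection region contributes negligibly to power, so the one-term inversion is standard.)
δ = d·√(n/2) ⇒ n = 2(δ/d)² = 2 × (2.486 / 0.3373)² = 108.65.
Round up to the next whole unit.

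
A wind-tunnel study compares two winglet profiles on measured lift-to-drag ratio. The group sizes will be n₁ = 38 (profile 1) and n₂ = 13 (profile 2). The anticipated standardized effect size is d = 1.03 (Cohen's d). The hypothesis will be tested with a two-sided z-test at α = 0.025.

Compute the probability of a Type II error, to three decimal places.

β ≈ 0.167

Noncentrality parameter: λ = d / √(1/n₁ + 1/n₂) = 1.03 / √(1/38 + 1/13) = 3.2056
Critical value for a two-sided test at α = 0.025: z_{α/2} = 2.241.
Power = Φ(λ − 2.241) + Φ(−λ − 2.241) = Φ(0.964) + Φ(-5.447) = 0.8325 + 0.0000 = 0.8325.
Type II error: β = 1 − power = 1 − 0.8325 = 0.1675.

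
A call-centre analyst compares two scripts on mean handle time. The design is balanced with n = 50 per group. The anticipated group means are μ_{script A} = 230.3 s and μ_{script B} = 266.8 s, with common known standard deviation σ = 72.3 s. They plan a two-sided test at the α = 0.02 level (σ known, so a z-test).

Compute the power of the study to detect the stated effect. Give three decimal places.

Power ≈ 0.578

Standardized effect: d = |μ_{script A} − μ_{script B}| / σ = |230.3 − 266.8| / 72.3 = 0.5048
Noncentrality parameter: δ = d·√(n/2) = 0.5048 × √(50/2) = 2.5242
Critical value for a two-sided test at α = 0.02: z_{α/2} = 2.326.
Power = Φ(δ − 2.326) + Φ(−δ − 2.326) = Φ(0.198) + Φ(-4.851) = 0.5784 + 0.0000 = 0.5784.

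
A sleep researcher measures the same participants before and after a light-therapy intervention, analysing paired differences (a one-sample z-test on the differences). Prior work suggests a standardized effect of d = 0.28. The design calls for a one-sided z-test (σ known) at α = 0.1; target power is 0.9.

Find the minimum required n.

For power 0.9 need Φ(δ − z_{0.1}) = 0.9, so δ = z_{0.1} + z_{0.10} = 1.282 + 1.282 = 2.563.
δ = d·√n ⇒ n = (δ/d)² = (2.563 / 0.28)² = 83.79.
Round up to the next whole unit.

n = 84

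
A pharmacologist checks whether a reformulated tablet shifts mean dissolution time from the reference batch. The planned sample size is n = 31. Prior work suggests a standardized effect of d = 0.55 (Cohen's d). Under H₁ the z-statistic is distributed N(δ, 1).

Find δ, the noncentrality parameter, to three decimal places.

δ = d·√n = 0.55 × √31 = 3.0623

δ ≈ 3.062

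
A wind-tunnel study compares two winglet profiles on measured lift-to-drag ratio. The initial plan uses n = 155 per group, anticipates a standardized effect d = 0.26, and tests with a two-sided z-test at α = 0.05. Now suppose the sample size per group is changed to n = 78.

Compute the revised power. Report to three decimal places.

Power ≈ 0.369

With n = 78 per group: δ = d·√(n/2) = 0.26 × √(78/2) = 1.6237. Critical value z_{0.025} = 1.960.
Revised power = Φ(δ − 1.960) + Φ(−δ − 1.960) = Φ(-0.336) + Φ(-3.584) = 0.3683 + 0.0002 = 0.3685.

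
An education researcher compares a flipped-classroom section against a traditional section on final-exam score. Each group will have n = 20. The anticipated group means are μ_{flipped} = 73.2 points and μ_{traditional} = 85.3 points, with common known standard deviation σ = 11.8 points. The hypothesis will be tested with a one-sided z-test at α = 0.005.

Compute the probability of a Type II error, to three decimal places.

β ≈ 0.252

Standardized effect: d = |μ_{flipped} − μ_{traditional}| / σ = |73.2 − 85.3| / 11.8 = 1.0254
Noncentrality parameter: δ = d·√(n/2) = 1.0254 × √(20/2) = 3.2427
One-sided α = 0.005 → critical value z_{0.005} = 2.576.
Power = Φ(δ − 2.576) = Φ(0.667) = 0.7476.
Type II error: β = 1 − power = 1 − 0.7476 = 0.2524.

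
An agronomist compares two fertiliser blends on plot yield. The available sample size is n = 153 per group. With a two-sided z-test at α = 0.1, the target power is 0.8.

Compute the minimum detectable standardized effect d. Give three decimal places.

d ≈ 0.284

Required noncentrality: δ = z_{0.05} + z_{0.20} = 1.645 + 0.842 = 2.486.
(The second rejection-region term Φ(−δ − z_{α/2}) is negligible and dropped.)
δ = d·√(n/2) ⇒ d = δ/√(n/2) = 2.486/√(153/2) = 0.2843.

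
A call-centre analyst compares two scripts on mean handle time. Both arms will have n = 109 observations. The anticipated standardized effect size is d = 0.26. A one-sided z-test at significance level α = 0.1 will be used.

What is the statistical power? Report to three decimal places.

Noncentrality parameter: δ = d·√(n/2) = 0.26 × √(109/2) = 1.9194
One-sided α = 0.1 → critical value z_{0.1} = 1.282.
Power = P(Z > 1.282 − δ) = Φ(0.638) = 0.7382.

Power ≈ 0.738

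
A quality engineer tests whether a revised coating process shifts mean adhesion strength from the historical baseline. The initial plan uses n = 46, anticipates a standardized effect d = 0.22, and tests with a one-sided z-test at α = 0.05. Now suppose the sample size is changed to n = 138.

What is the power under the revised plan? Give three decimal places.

Power ≈ 0.826

With n = 138: δ = d·√n = 0.22 × √138 = 2.5844. Critical value z_{0.05} = 1.645.
Revised power = Φ(δ − 1.645) = Φ(0.940) = 0.8263.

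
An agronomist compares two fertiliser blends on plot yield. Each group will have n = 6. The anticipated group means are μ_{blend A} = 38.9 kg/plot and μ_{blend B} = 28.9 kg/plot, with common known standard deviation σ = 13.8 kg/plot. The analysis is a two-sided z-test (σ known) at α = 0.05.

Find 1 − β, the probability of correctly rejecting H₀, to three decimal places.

Power ≈ 0.241

Standardized effect: d = |μ_{blend A} − μ_{blend B}| / σ = |38.9 − 28.9| / 13.8 = 0.7246
Noncentrality parameter: λ = d·√(n/2) = 0.7246 × √(6/2) = 1.2551
Two-sided α = 0.05 → critical value z_{0.025} = 1.960.
Power = Φ(λ − 1.960) + Φ(−λ − 1.960) = Φ(-0.705) + Φ(-3.215) = 0.2405 + 0.0007 = 0.2411.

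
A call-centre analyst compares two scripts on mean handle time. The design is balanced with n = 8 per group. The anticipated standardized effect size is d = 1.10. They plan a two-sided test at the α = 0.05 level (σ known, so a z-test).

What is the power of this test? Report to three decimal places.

Power ≈ 0.595

Noncentrality parameter: δ = d·√(n/2) = 1.10 × √(8/2) = 2.2000
Two-sided α = 0.05 → critical value z_{0.025} = 1.960.
Power = Φ(δ − 1.960) + Φ(−δ − 1.960) = Φ(0.240) + Φ(-4.160) = 0.5948 + 0.0000 = 0.5949.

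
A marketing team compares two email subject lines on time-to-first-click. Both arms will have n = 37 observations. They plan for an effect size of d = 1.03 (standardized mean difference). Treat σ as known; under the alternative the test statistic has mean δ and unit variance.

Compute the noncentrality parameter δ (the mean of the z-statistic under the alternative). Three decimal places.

δ = d·√(n/2) = 1.03 × √(37/2) = 4.4302

δ ≈ 4.430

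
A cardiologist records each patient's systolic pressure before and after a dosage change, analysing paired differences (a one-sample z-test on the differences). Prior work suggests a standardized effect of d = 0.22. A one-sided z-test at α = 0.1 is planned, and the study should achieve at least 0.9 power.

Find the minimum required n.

Set Φ(δ − 1.282) = 0.9; then δ − 1.282 = Φ⁻¹(0.9) = 1.282, giving δ = 2.563.
δ = d·√n ⇒ n = (δ/d)² = (2.563 / 0.22)² = 135.73.
Rounding up, n = 136.

n = 136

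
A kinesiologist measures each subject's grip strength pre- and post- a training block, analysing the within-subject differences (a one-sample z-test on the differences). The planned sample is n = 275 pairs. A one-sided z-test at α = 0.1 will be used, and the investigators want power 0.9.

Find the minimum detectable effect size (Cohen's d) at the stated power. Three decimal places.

Required noncentrality: δ = z_{0.1} + z_{0.10} = 1.282 + 1.282 = 2.563.
δ = d·√n ⇒ d = δ/√n = 2.563/√275 = 0.1546.

d ≈ 0.155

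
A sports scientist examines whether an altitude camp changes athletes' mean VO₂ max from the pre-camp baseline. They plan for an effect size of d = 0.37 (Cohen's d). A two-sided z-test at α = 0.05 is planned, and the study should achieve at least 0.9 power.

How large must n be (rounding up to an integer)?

Set Φ(δ − 1.960) = 0.9; then δ − 1.960 = Φ⁻¹(0.9) = 1.282, giving δ = 3.242.
(Ignoring the negligible lower-tail rejection probability gives the usual closed-form inversion.)
δ = d·√n ⇒ n = (δ/d)² = (3.242 / 0.37)² = 76.75.
Rounding up, n = 77.

n = 77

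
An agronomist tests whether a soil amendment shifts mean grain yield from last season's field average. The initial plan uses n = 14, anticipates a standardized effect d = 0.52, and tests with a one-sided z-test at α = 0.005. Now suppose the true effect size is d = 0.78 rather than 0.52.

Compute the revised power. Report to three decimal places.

Power ≈ 0.634

With d = 0.78: δ = d·√n = 0.78 × √14 = 2.9185. Critical value z_{0.005} = 2.576.
Revised power = Φ(δ − 2.576) = Φ(0.343) = 0.6341.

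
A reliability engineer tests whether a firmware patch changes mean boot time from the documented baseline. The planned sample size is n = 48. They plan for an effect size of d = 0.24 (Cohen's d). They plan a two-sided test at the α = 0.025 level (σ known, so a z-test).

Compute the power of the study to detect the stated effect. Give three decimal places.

Noncentrality parameter: δ = d·√n = 0.24 × √48 = 1.6628
Two-sided α = 0.025 → critical value z_{0.0125} = 2.241.
Power = Φ(δ − 2.241) + Φ(−δ − 2.241) = Φ(-0.579) + Φ(-3.904) = 0.2814 + 0.0000 = 0.2815.

Power ≈ 0.281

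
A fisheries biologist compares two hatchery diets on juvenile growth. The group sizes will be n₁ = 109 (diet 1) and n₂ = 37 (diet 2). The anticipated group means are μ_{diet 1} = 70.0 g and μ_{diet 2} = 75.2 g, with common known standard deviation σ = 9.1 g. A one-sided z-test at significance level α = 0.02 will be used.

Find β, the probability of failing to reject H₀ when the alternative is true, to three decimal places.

β ≈ 0.171

Standardized effect: d = |μ_{diet 1} − μ_{diet 2}| / σ = |70.0 − 75.2| / 9.1 = 0.5714
Noncentrality parameter: δ = d / √(1/n₁ + 1/n₂) = 0.5714 / √(1/109 + 1/37) = 3.0033
One-sided α = 0.02 → critical value z_{0.02} = 2.054.
Power = P(Z > 2.054 − δ) = Φ(0.950) = 0.8288.
Type II error: β = 1 − power = 1 − 0.8288 = 0.1712.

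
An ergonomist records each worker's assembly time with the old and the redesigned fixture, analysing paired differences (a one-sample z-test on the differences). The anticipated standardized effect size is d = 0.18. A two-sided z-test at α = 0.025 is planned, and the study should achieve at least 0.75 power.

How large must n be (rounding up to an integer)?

n = 263

Set Φ(δ − 2.241) = 0.75; then δ − 2.241 = Φ⁻¹(0.75) = 0.674, giving δ = 2.916.
(Ignoring the negligible lower-tail rejection probability gives the usual closed-form inversion.)
δ = d·√n ⇒ n = (δ/d)² = (2.916 / 0.18)² = 262.42.
Round up to the next whole unit.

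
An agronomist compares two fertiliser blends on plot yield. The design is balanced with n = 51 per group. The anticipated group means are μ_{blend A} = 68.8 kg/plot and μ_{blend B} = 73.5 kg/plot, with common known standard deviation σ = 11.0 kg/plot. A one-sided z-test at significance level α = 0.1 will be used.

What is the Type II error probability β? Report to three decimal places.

β ≈ 0.190

Standardized effect: d = |μ_{blend A} − μ_{blend B}| / σ = |68.8 − 73.5| / 11.0 = 0.4273
Noncentrality parameter: δ = d·√(n/2) = 0.4273 × √(51/2) = 2.1576
One-sided α = 0.1 → critical value z_{0.1} = 1.282.
Power = P(Z > 1.282 − δ) = Φ(0.876) = 0.8095.
Type II error: β = 1 − power = 1 − 0.8095 = 0.1905.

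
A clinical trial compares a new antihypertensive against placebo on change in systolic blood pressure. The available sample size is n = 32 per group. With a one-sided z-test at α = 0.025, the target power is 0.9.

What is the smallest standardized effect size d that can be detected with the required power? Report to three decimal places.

Required noncentrality: δ = z_{0.025} + z_{0.10} = 1.960 + 1.282 = 3.242.
δ = d·√(n/2) ⇒ d = δ/√(n/2) = 3.242/√(32/2) = 0.8104.

d ≈ 0.810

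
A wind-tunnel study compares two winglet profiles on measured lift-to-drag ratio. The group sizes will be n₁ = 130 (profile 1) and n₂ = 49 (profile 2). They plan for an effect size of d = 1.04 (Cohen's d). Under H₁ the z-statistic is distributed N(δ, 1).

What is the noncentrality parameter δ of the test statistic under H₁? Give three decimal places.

δ ≈ 6.204

δ = d / √(1/n₁ + 1/n₂) = 1.04 / √(1/130 + 1/49) = 6.2041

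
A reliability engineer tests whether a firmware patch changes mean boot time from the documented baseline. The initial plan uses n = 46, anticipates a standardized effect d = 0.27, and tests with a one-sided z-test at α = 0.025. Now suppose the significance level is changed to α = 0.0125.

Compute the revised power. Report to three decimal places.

δ = d·√n = 0.27 × √46 = 1.8312 (unchanged). New critical value: z_{0.0125} = 2.241.
Revised power = Φ(δ − 2.241) = Φ(-0.410) = 0.3408.

Power ≈ 0.341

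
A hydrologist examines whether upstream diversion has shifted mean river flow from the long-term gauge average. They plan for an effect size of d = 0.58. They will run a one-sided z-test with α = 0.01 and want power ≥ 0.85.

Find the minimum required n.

Set Φ(δ − 2.326) = 0.85; then δ − 2.326 = Φ⁻¹(0.85) = 1.036, giving δ = 3.363.
δ = d·√n ⇒ n = (δ/d)² = (3.363 / 0.58)² = 33.62.
Rounding up, n = 34.

n = 34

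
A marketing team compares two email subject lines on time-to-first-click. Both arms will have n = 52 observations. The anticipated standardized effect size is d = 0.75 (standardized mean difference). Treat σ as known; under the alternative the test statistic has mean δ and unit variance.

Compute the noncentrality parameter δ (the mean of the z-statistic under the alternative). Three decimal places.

δ ≈ 3.824

The noncentrality parameter scales effect size by the design's sample-size factor: δ = d·√(n/2) = 0.75 × √(52/2) = 3.8243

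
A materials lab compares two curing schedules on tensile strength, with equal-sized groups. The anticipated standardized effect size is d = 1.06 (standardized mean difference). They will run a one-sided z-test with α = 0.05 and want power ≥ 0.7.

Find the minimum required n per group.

n = 9 per group

Set Φ(δ − 1.645) = 0.7; then δ − 1.645 = Φ⁻¹(0.7) = 0.524, giving δ = 2.169.
δ = d·√(n/2) ⇒ n = 2(δ/d)² = 2 × (2.169 / 1.06)² = 8.38.
Round up to the next whole unit.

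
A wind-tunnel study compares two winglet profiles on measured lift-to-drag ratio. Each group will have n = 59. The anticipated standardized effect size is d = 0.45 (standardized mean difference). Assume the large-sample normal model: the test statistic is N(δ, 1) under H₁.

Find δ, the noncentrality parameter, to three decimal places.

δ ≈ 2.444

The noncentrality parameter scales effect size by the design's sample-size factor: δ = d·√(n/2) = 0.45 × √(59/2) = 2.4441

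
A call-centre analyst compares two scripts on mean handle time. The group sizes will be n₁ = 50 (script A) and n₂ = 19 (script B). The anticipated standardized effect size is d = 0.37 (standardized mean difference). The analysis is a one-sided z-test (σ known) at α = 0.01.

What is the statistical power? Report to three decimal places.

Noncentrality parameter: δ = d / √(1/n₁ + 1/n₂) = 0.37 / √(1/50 + 1/19) = 1.3729
One-sided α = 0.01 → critical value z_{0.01} = 2.326.
Power = P(Z > 2.326 − δ) = Φ(-0.953) = 0.1702.

Power ≈ 0.170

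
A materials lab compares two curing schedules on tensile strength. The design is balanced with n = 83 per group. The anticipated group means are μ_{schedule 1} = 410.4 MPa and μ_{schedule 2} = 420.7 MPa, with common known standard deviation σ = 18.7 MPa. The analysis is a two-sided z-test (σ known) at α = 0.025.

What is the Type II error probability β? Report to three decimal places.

Standardized effect: d = |μ_{schedule 1} − μ_{schedule 2}| / σ = |410.4 − 420.7| / 18.7 = 0.5508
Noncentrality parameter: δ = d·√(n/2) = 0.5508 × √(83/2) = 3.5483
Critical value for a two-sided test at α = 0.025: z_{α/2} = 2.241.
Power = Φ(δ − 2.241) + Φ(−δ − 2.241) = Φ(1.307) + Φ(-5.790) = 0.9044 + 0.0000 = 0.9044.
Type II error: β = 1 − power = 1 − 0.9044 = 0.0956.

β ≈ 0.096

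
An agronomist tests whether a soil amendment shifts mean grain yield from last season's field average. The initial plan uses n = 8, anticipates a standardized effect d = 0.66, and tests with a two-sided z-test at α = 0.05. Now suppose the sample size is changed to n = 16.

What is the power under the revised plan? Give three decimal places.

Power ≈ 0.752

With n = 16: δ = d·√n = 0.66 × √16 = 2.6400. Critical value z_{0.025} = 1.960.
Revised power = Φ(δ − 1.960) + Φ(−δ − 1.960) = Φ(0.680) + Φ(-4.600) = 0.7518 + 0.0000 = 0.7518.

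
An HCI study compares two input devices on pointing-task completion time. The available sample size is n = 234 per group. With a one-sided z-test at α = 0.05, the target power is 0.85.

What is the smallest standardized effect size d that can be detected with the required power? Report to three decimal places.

d ≈ 0.248

Need Φ(δ − 1.645) = 0.85, so δ = 1.645 + 1.036 = 2.681.
δ = d·√(n/2) ⇒ d = δ/√(n/2) = 2.681/√(234/2) = 0.2479.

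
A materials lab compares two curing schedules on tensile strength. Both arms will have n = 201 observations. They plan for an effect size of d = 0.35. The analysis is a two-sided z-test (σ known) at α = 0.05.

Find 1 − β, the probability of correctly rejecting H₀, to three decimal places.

Power ≈ 0.939

Noncentrality parameter: δ = d·√(n/2) = 0.35 × √(201/2) = 3.5087
Two-sided α = 0.05 → critical value z_{0.025} = 1.960.
Power = Φ(δ − 1.960) + Φ(−δ − 1.960) = Φ(1.549) + Φ(-5.469) = 0.9393 + 0.0000 = 0.9393.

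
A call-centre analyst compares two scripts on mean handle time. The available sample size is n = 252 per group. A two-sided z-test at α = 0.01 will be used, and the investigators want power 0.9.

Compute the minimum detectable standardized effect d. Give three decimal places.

d ≈ 0.344

Need Φ(δ − 2.576) = 0.9, so δ = 2.576 + 1.282 = 3.857.
(The second rejection-region term Φ(−δ − z_{α/2}) is negligible and dropped.)
δ = d·√(n/2) ⇒ d = δ/√(n/2) = 3.857/√(252/2) = 0.3436.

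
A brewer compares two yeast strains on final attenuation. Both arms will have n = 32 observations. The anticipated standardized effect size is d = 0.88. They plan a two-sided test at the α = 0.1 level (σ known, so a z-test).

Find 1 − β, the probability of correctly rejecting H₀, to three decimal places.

Noncentrality parameter: δ = d·√(n/2) = 0.88 × √(32/2) = 3.5200
Two-sided α = 0.1 → critical value z_{0.05} = 1.645.
Power = Φ(δ − 1.645) + Φ(−δ − 1.645) = Φ(1.875) + Φ(-5.165) = 0.9696 + 0.0000 = 0.9696.

Power ≈ 0.970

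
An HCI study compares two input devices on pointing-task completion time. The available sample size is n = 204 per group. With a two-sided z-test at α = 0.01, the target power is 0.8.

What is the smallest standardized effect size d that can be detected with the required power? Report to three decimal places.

Required noncentrality: δ = z_{0.005} + z_{0.20} = 2.576 + 0.842 = 3.417.
(Lower-tail contribution to power is negligible for δ > 0.)
δ = d·√(n/2) ⇒ d = δ/√(n/2) = 3.417/√(204/2) = 0.3384.

d ≈ 0.338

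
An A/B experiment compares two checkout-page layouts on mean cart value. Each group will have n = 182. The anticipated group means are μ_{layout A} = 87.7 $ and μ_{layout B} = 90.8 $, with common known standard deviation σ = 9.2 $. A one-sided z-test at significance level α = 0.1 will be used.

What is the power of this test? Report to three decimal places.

Standardized effect: d = |μ_{layout A} − μ_{layout B}| / σ = |87.7 − 90.8| / 9.2 = 0.3370
Noncentrality parameter: δ = d·√(n/2) = 0.3370 × √(182/2) = 3.2144
Critical value for a one-sided test at α = 0.1: z_α = 1.282.
Power = Φ(δ − 1.282) = Φ(1.933) = 0.9734.

Power ≈ 0.973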